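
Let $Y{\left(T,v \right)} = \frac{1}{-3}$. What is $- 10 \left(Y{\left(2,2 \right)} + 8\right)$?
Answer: $- \frac{230}{3} \approx -76.667$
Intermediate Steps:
$Y{\left(T,v \right)} = - \frac{1}{3}$
$- 10 \left(Y{\left(2,2 \right)} + 8\right) = - 10 \left(- \frac{1}{3} + 8\right) = \left(-10\right) \frac{23}{3} = - \frac{230}{3}$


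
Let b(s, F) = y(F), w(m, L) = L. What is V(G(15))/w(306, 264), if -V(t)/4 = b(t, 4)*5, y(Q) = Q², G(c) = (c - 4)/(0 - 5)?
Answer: -40/33 ≈ -1.2121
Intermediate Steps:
G(c) = ⅘ - c/5 (G(c) = (-4 + c)/(-5) = (-4 + c)*(-⅕) = ⅘ - c/5)
b(s, F) = F²
V(t) = -320 (V(t) = -4*4²*5 = -64*5 = -4*80 = -320)
V(G(15))/w(306, 264) = -320/264 = -320*1/264 = -40/33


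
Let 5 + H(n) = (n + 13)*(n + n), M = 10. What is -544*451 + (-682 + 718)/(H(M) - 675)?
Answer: -13493929/55 ≈ -2.4534e+5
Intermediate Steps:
H(n) = -5 + 2*n*(13 + n) (H(n) = -5 + (n + 13)*(n + n) = -5 + (13 + n)*(2*n) = -5 + 2*n*(13 + n))
-544*451 + (-682 + 718)/(H(M) - 675) = -544*451 + (-682 + 718)/((-5 + 2*10² + 26*10) - 675) = -245344 + 36/((-5 + 2*100 + 260) - 675) = -245344 + 36/((-5 + 200 + 260) - 675) = -245344 + 36/(455 - 675) = -245344 + 36/(-220) = -245344 + 36*(-1/220) = -245344 - 9/55 = -13493929/55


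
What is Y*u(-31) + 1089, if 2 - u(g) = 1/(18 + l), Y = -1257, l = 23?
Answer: -57168/41 ≈ -1394.3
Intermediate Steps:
u(g) = 81/41 (u(g) = 2 - 1/(18 + 23) = 2 - 1/41 = 81/41)
Y*u(-31) + 1089 = -1257*81/41 + 1089 = -101817/41 + 1089 = -57168/41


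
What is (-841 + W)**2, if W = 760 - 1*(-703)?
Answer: 386884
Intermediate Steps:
W = 1463 (W = 760 + 703 = 1463)
(-841 + W)**2 = (-841 + 1463)**2 = 622**2 = 386884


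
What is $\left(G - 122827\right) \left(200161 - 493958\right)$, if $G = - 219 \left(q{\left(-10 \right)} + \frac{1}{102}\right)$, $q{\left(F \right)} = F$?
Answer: $\frac{1205076262607}{34} \approx 3.5443 \cdot 10^{10}$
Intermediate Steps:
$G = \frac{74387}{34}$ ($G = - 219 \left(-10 + \frac{1}{102}\right) = \left(-219\right) \left(- \frac{1019}{102}\right) = \frac{74387}{34} \approx 2187.9$)
$\left(G - 122827\right) \left(200161 - 493958\right) = \left(\frac{74387}{34} - 122827\right) \left(200161 - 493958\right) = \left(- \frac{4101731}{34}\right) \left(-293797\right) = \frac{1205076262607}{34}$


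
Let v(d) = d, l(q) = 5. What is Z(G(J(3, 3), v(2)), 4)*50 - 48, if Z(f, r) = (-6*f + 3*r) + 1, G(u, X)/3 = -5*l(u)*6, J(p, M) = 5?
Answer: 135602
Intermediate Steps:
G(u, X) = -450 (G(u, X) = 3*(-5*5*6) = 3*(-25*6) = 3*(-150) = -450)
Z(f, r) = 1 - 6*f + 3*r
Z(G(J(3, 3), v(2)), 4)*50 - 48 = (1 - 6*(-450) + 3*4)*50 - 48 = (1 + 2700 + 12)*50 - 48 = 2713*50 - 48 = 135650 - 48 = 135602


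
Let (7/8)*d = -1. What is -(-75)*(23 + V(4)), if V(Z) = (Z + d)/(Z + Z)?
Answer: 24525/14 ≈ 1751.8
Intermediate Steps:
d = -8/7 (d = (8/7)*(-1) = -8/7 ≈ -1.1429)
V(Z) = (-8/7 + Z)/(2*Z) (V(Z) = (Z - 8/7)/(Z + Z) = (-8/7 + Z)/((2*Z)) = (-8/7 + Z)*(1/(2*Z)) = (-8/7 + Z)/(2*Z))
-(-75)*(23 + V(4)) = -(-75)*(23 + (1/14)*(-8 + 7*4)/4) = -(-75)*(23 + (1/14)*(¼)*(-8 + 28)) = -(-75)*(23 + (1/14)*(¼)*20) = -(-75)*(23 + 5/14) = -(-75)*327/14 = -25*(-981/14) = 24525/14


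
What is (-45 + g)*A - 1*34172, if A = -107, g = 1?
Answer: -29464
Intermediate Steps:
(-45 + g)*A - 1*34172 = (-45 + 1)*(-107) - 1*34172 = -44*(-107) - 34172 = 4708 - 34172 = -29464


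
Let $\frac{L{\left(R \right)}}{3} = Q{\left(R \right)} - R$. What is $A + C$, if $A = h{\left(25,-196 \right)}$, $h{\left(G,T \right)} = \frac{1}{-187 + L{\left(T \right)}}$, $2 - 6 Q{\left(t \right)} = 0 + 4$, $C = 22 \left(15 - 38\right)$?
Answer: $- \frac{202399}{400} \approx -506.0$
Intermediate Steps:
$C = -506$ ($C = 22 \left(-23\right) = -506$)
$Q{\left(t \right)} = - \frac{1}{3}$ ($Q{\left(t \right)} = \frac{1}{3} - \frac{0 + 4}{6} = \frac{1}{3} - \frac{2}{3} = - \frac{1}{3}$)
$L{\left(R \right)} = -1 - 3 R$ ($L{\left(R \right)} = 3 \left(- \frac{1}{3} - R\right) = -1 - 3 R$)
$h{\left(G,T \right)} = \frac{1}{-188 - 3 T}$ ($h{\left(G,T \right)} = \frac{1}{-187 - \left(1 + 3 T\right)} = \frac{1}{-188 - 3 T}$)
$A = \frac{1}{400}$ ($A = - \frac{1}{188 + 3 \left(-196\right)} = - \frac{1}{188 - 588} = - \frac{1}{-400} = \left(-1\right) \left(- \frac{1}{400}\right) = \frac{1}{400} \approx 0.0025$)
$A + C = \frac{1}{400} - 506 = - \frac{202399}{400}$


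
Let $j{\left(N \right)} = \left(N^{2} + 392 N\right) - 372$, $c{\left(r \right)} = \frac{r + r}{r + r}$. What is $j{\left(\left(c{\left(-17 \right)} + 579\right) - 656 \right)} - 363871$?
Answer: $-388259$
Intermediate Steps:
$c{\left(r \right)} = 1$ ($c{\left(r \right)} = \frac{2 r}{2 r} = 2 r \frac{1}{2 r} = 1$)
$j{\left(N \right)} = -372 + N^{2} + 392 N$
$j{\left(\left(c{\left(-17 \right)} + 579\right) - 656 \right)} - 363871 = \left(-372 + \left(\left(1 + 579\right) - 656\right)^{2} + 392 \left(\left(1 + 579\right) - 656\right)\right) - 363871 = \left(-372 + \left(580 - 656\right)^{2} + 392 \left(580 - 656\right)\right) - 363871 = \left(-372 + \left(-76\right)^{2} + 392 \left(-76\right)\right) - 363871 = \left(-372 + 5776 - 29792\right) - 363871 = -24388 - 363871 = -388259$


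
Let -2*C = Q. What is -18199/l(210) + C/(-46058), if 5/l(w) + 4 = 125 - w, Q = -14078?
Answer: 74600614043/230290 ≈ 3.2394e+5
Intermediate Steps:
l(w) = 5/(121 - w) (l(w) = 5/(-4 + (125 - w)) = 5/(121 - w))
C = 7039 (C = -½*(-14078) = 7039)
-18199/l(210) + C/(-46058) = -18199/((-5/(-121 + 210))) + 7039/(-46058) = -18199/((-5/89)) + 7039*(-1/46058) = -18199/((-5*1/89)) - 7039/46058 = -18199/(-5/89) - 7039/46058 = -18199*(-89/5) - 7039/46058 = 1619711/5 - 7039/46058 = 74600614043/230290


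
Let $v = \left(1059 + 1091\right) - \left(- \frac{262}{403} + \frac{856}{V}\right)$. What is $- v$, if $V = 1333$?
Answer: $- \frac{37257488}{17329} \approx -2150.0$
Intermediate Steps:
$v = \frac{37257488}{17329}$ ($v = \left(1059 + 1091\right) - \left(- \frac{262}{403} + \frac{856}{1333}\right) = 2150 - - \frac{138}{17329} = 2150 + \left(\frac{262}{403} - \frac{856}{1333}\right) = 2150 + \frac{138}{17329} = \frac{37257488}{17329} \approx 2150.0$)
$- v = \left(-1\right) \frac{37257488}{17329} = - \frac{37257488}{17329}$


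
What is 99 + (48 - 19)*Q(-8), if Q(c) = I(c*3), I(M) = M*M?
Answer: 16803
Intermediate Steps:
I(M) = M**2
Q(c) = 9*c**2 (Q(c) = (c*3)**2 = (3*c)**2 = 9*c**2)
99 + (48 - 19)*Q(-8) = 99 + (48 - 19)*(9*(-8)**2) = 99 + 29*(9*64) = 99 + 29*576 = 99 + 16704 = 16803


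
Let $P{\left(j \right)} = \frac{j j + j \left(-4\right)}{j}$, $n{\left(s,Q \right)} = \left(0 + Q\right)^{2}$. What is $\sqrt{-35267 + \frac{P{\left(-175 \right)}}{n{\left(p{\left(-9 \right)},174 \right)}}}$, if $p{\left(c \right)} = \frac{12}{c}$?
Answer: $\frac{i \sqrt{1067743871}}{174} \approx 187.8 i$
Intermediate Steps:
$n{\left(s,Q \right)} = Q^{2}$
$P{\left(j \right)} = \frac{j^{2} - 4 j}{j}$
$\sqrt{-35267 + \frac{P{\left(-175 \right)}}{n{\left(p{\left(-9 \right)},174 \right)}}} = \sqrt{-35267 + \frac{-4 - 175}{174^{2}}} = \sqrt{-35267 - \frac{179}{30276}} = \sqrt{- \frac{1067743871}{30276}} = \frac{i \sqrt{1067743871}}{174}$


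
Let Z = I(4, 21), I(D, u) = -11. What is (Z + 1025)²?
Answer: 1028196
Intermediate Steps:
Z = -11
(Z + 1025)² = (-11 + 1025)² = 1014² = 1028196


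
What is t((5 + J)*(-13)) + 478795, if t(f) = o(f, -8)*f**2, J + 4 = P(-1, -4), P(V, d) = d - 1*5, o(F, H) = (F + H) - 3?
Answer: 1484683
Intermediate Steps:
o(F, H) = -3 + F + H
P(V, d) = -5 + d (P(V, d) = d - 5 = -5 + d)
J = -13 (J = -4 + (-5 - 4) = -4 - 9 = -13)
t(f) = f**2*(-11 + f) (t(f) = (-3 + f - 8)*f**2 = (-11 + f)*f**2 = f**2*(-11 + f))
t((5 + J)*(-13)) + 478795 = ((5 - 13)*(-13))**2*(-11 + (5 - 13)*(-13)) + 478795 = (-8*(-13))**2*(-11 - 8*(-13)) + 478795 = 104**2*(-11 + 104) + 478795 = 10816*93 + 478795 = 1005888 + 478795 = 1484683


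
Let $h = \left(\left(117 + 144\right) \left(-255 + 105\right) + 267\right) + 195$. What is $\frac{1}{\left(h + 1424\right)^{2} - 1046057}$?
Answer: $\frac{1}{1387559639} \approx 7.2069 \cdot 10^{-10}$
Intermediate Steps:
$h = -38688$ ($h = \left(261 \left(-150\right) + 267\right) + 195 = \left(-39150 + 267\right) + 195 = -38883 + 195 = -38688$)
$\frac{1}{\left(h + 1424\right)^{2} - 1046057} = \frac{1}{\left(-38688 + 1424\right)^{2} - 1046057} = \frac{1}{\left(-37264\right)^{2} - 1046057} = \frac{1}{1388605696 - 1046057} = \frac{1}{1387559639}$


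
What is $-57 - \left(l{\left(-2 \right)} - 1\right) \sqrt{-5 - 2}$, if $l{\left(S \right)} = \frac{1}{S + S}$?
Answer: $-57 + \frac{5 i \sqrt{7}}{4} \approx -57.0 + 3.3072 i$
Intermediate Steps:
$l{\left(S \right)} = \frac{1}{2 S}$
$-57 - \left(l{\left(-2 \right)} - 1\right) \sqrt{-5 - 2} = -57 - \left(\frac{1}{2 \left(-2\right)} - 1\right) \sqrt{-5 - 2} = -57 - \left(\frac{1}{2} \left(- \frac{1}{2}\right) - 1\right) \sqrt{-7} = -57 - \left(- \frac{1}{4} - 1\right) i \sqrt{7} = -57 - - \frac{5 i \sqrt{7}}{4} = -57 + \frac{5 i \sqrt{7}}{4}$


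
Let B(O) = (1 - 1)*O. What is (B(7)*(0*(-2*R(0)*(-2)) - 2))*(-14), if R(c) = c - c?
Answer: 0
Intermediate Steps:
R(c) = 0
B(O) = 0 (B(O) = 0*O = 0)
(B(7)*(0*(-2*R(0)*(-2)) - 2))*(-14) = (0*(0*(-2*0*(-2)) - 2))*(-14) = (0*(0*(0*(-2)) - 2))*(-14) = (0*(0*0 - 2))*(-14) = (0*(0 - 2))*(-14) = (0*(-2))*(-14) = 0*(-14) = 0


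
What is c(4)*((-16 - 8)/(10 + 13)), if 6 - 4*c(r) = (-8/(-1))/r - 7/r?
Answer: -3/2 ≈ -1.5000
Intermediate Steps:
c(r) = 3/2 - 1/(4*r) (c(r) = 3/2 - ((-8/(-1))/r - 7/r)/4 = 3/2 - ((-8*(-1))/r - 7/r)/4 = 3/2 - (8/r - 7/r)/4 = 3/2 - 1/(4*r))
c(4)*((-16 - 8)/(10 + 13)) = ((¼)*(-1 + 6*4)/4)*((-16 - 8)/(10 + 13)) = ((¼)*(¼)*(-1 + 24))*(-24/23) = ((¼)*(¼)*23)*(-24*1/23) = (23/16)*(-24/23) = -3/2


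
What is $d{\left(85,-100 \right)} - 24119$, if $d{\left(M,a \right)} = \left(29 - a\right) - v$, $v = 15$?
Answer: $-24005$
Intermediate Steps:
$d{\left(M,a \right)} = 14 - a$ ($d{\left(M,a \right)} = \left(29 - a\right) - 15 = 14 - a$)
$d{\left(85,-100 \right)} - 24119 = \left(14 - -100\right) - 24119 = \left(14 + 100\right) - 24119 = 114 - 24119 = -24005$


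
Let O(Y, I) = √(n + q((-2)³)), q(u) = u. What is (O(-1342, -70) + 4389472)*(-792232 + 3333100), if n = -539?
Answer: 11153068941696 + 2540868*I*√547 ≈ 1.1153e+13 + 5.9426e+7*I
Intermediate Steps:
O(Y, I) = I*√547 (O(Y, I) = √(-539 + (-2)³) = √(-539 - 8) = √(-547) = I*√547)
(O(-1342, -70) + 4389472)*(-792232 + 3333100) = (I*√547 + 4389472)*(-792232 + 3333100) = (4389472 + I*√547)*2540868 = 11153068941696 + 2540868*I*√547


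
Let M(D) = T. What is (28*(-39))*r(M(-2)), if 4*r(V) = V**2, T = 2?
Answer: -1092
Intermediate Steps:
M(D) = 2
r(V) = V**2/4
(28*(-39))*r(M(-2)) = (28*(-39))*((1/4)*2**2) = -273*4 = -1092*1 = -1092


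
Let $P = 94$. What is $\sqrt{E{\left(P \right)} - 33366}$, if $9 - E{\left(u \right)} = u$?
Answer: $i \sqrt{33451} \approx 182.9 i$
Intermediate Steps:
$E{\left(u \right)} = 9 - u$
$\sqrt{E{\left(P \right)} - 33366} = \sqrt{\left(9 - 94\right) - 33366} = \sqrt{-85 - 33366} = \sqrt{-33451} = i \sqrt{33451}$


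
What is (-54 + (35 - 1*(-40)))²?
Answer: 441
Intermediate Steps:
(-54 + (35 - 1*(-40)))² = (-54 + (35 + 40))² = (-54 + 75)² = 21² = 441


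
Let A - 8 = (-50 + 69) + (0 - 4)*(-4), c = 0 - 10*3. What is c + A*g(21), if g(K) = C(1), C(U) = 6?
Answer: 228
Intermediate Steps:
g(K) = 6
c = -30 (c = 0 - 30 = -30)
A = 43 (A = 8 + ((-50 + 69) + (0 - 4)*(-4)) = 8 + (19 - 4*(-4)) = 8 + (19 + 16) = 8 + 35 = 43)
c + A*g(21) = -30 + 43*6 = -30 + 258 = 228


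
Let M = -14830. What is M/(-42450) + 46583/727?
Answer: 198822976/3086115 ≈ 64.425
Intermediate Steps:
M/(-42450) + 46583/727 = -14830/(-42450) + 46583/727 = -14830*(-1/42450) + 46583*(1/727) = 1483/4245 + 46583/727 = 198822976/3086115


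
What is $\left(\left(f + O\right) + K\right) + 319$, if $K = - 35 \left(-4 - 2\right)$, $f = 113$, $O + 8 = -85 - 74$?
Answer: $475$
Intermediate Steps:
$O = -167$ ($O = -8 - 159 = -167$)
$K = 210$ ($K = - 35 \left(-4 - 2\right) = \left(-35\right) \left(-6\right) = 210$)
$\left(\left(f + O\right) + K\right) + 319 = \left(\left(113 - 167\right) + 210\right) + 319 = \left(-54 + 210\right) + 319 = 156 + 319 = 475$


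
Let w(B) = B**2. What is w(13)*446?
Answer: 75374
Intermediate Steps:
w(13)*446 = 13**2*446 = 169*446 = 75374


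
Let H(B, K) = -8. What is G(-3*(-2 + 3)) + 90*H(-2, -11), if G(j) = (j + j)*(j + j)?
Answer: -684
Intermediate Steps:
G(j) = 4*j**2 (G(j) = (2*j)*(2*j) = 4*j**2)
G(-3*(-2 + 3)) + 90*H(-2, -11) = 4*(-3*(-2 + 3))**2 + 90*(-8) = 4*(-3*1)**2 - 720 = 4*(-3)**2 - 720 = 4*9 - 720 = 36 - 720 = -684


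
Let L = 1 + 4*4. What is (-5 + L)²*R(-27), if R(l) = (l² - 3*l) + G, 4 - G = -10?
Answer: 118656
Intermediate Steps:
G = 14 (G = 4 - 1*(-10) = 4 + 10 = 14)
R(l) = 14 + l² - 3*l (R(l) = (l² - 3*l) + 14 = 14 + l² - 3*l)
L = 17 (L = 1 + 16 = 17)
(-5 + L)²*R(-27) = (-5 + 17)²*(14 + (-27)² - 3*(-27)) = 12²*(14 + 729 + 81) = 144*824 = 118656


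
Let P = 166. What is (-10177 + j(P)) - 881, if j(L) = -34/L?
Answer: -917831/83 ≈ -11058.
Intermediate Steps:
(-10177 + j(P)) - 881 = (-10177 - 34/166) - 881 = (-10177 - 34*1/166) - 881 = (-10177 - 17/83) - 881 = -844708/83 - 881 = -917831/83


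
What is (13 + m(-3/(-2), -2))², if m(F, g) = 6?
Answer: 361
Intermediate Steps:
(13 + m(-3/(-2), -2))² = (13 + 6)² = 19² = 361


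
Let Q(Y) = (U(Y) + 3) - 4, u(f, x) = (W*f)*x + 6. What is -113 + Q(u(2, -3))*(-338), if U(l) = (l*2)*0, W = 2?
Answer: 225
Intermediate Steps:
u(f, x) = 6 + 2*f*x (u(f, x) = (2*f)*x + 6 = 2*f*x + 6 = 6 + 2*f*x)
U(l) = 0 (U(l) = (2*l)*0 = 0)
Q(Y) = -1 (Q(Y) = (0 + 3) - 4 = 3 - 4 = -1)
-113 + Q(u(2, -3))*(-338) = -113 - 1*(-338) = -113 + 338 = 225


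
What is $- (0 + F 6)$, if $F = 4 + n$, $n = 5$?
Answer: $-54$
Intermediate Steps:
$F = 9$ ($F = 4 + 5 = 9$)
$- (0 + F 6) = - (0 + 9 \cdot 6) = - (0 + 54) = \left(-1\right) 54 = -54$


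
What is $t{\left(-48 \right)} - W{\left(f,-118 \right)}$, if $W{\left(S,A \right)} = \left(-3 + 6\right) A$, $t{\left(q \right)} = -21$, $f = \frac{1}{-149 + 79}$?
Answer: $333$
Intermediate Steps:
$f = - \frac{1}{70}$ ($f = \frac{1}{-70} = - \frac{1}{70} \approx -0.014286$)
$W{\left(S,A \right)} = 3 A$
$t{\left(-48 \right)} - W{\left(f,-118 \right)} = -21 - 3 \left(-118\right) = -21 - -354 = -21 + 354 = 333$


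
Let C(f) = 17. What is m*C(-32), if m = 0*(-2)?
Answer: 0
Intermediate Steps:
m = 0
m*C(-32) = 0*17 = 0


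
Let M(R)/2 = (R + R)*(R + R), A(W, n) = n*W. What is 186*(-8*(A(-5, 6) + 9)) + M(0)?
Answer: 31248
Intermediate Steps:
A(W, n) = W*n
M(R) = 8*R² (M(R) = 2*((R + R)*(R + R)) = 2*((2*R)*(2*R)) = 2*(4*R²) = 8*R²)
186*(-8*(A(-5, 6) + 9)) + M(0) = 186*(-8*(-5*6 + 9)) + 8*0² = 186*(-8*(-30 + 9)) + 8*0 = 186*(-8*(-21)) + 0 = 186*168 + 0 = 31248 + 0 = 31248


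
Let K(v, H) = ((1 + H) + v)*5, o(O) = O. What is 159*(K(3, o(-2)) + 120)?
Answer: 20670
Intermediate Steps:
K(v, H) = 5 + 5*H + 5*v (K(v, H) = (1 + H + v)*5 = 5 + 5*H + 5*v)
159*(K(3, o(-2)) + 120) = 159*((5 + 5*(-2) + 5*3) + 120) = 159*((5 - 10 + 15) + 120) = 159*(10 + 120) = 159*130 = 20670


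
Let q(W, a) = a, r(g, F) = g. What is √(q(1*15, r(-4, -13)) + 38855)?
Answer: √38851 ≈ 197.11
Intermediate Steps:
√(q(1*15, r(-4, -13)) + 38855) = √(-4 + 38855) = √38851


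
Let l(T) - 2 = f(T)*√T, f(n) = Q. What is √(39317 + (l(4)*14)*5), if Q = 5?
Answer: √40157 ≈ 200.39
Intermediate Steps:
f(n) = 5
l(T) = 2 + 5*√T
√(39317 + (l(4)*14)*5) = √(39317 + ((2 + 5*√4)*14)*5) = √(39317 + ((2 + 5*2)*14)*5) = √(39317 + ((2 + 10)*14)*5) = √(39317 + (12*14)*5) = √(39317 + 168*5) = √(39317 + 840) = √40157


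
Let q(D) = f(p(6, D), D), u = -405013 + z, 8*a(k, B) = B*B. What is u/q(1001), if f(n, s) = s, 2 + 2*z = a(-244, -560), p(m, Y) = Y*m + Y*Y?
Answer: -385414/1001 ≈ -385.03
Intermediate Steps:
a(k, B) = B²/8 (a(k, B) = (B*B)/8 = B²/8)
p(m, Y) = Y² + Y*m (p(m, Y) = Y*m + Y² = Y² + Y*m)
z = 19599 (z = -1 + ((⅛)*(-560)²)/2 = -1 + ((⅛)*313600)/2 = -1 + (½)*39200 = -1 + 19600 = 19599)
u = -385414 (u = -405013 + 19599 = -385414)
q(D) = D
u/q(1001) = -385414/1001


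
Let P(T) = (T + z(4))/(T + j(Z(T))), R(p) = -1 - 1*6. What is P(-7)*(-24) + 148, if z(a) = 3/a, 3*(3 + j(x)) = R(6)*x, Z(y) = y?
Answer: 3262/19 ≈ 171.68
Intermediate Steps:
R(p) = -7 (R(p) = -1 - 6 = -7)
j(x) = -3 - 7*x/3 (j(x) = -3 + (-7*x)/3 = -3 - 7*x/3)
P(T) = (¾ + T)/(-3 - 4*T/3) (P(T) = (T + 3/4)/(T + (-3 - 7*T/3)) = (T + 3*(¼))/(-3 - 4*T/3) = (T + ¾)/(-3 - 4*T/3) = (¾ + T)/(-3 - 4*T/3))
P(-7)*(-24) + 148 = (3*(3 + 4*(-7))/(4*(-9 - 4*(-7))))*(-24) + 148 = (3*(3 - 28)/(4*(-9 + 28)))*(-24) + 148 = ((¾)*(-25)/19)*(-24) + 148 = ((¾)*(1/19)*(-25))*(-24) + 148 = -75/76*(-24) + 148 = 450/19 + 148 = 3262/19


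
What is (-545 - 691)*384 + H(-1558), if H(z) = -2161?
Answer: -476785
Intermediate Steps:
(-545 - 691)*384 + H(-1558) = (-545 - 691)*384 - 2161 = -1236*384 - 2161 = -474624 - 2161 = -476785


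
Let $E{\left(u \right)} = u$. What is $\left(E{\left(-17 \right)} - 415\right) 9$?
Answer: $-3888$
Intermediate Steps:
$\left(E{\left(-17 \right)} - 415\right) 9 = \left(-17 - 415\right) 9 = \left(-432\right) 9 = -3888$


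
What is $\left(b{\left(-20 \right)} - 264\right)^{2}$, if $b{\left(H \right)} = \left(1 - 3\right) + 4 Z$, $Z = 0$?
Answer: $70756$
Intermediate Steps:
$b{\left(H \right)} = -2$ ($b{\left(H \right)} = \left(1 - 3\right) + 4 \cdot 0 = -2 + 0 = -2$)
$\left(b{\left(-20 \right)} - 264\right)^{2} = \left(-2 - 264\right)^{2} = \left(-266\right)^{2} = 70756$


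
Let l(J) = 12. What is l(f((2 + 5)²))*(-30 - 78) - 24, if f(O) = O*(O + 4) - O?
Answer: -1320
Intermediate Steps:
f(O) = -O + O*(4 + O) (f(O) = O*(4 + O) - O = -O + O*(4 + O))
l(f((2 + 5)²))*(-30 - 78) - 24 = 12*(-30 - 78) - 24 = 12*(-108) - 24 = -1296 - 24 = -1320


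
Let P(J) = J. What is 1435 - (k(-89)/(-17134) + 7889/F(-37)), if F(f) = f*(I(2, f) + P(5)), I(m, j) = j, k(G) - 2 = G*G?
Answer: 14492781033/10143328 ≈ 1428.8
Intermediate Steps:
k(G) = 2 + G² (k(G) = 2 + G*G = 2 + G²)
F(f) = f*(5 + f) (F(f) = f*(f + 5) = f*(5 + f))
1435 - (k(-89)/(-17134) + 7889/F(-37)) = 1435 - ((2 + (-89)²)/(-17134) + 7889/((-37*(5 - 37)))) = 1435 - ((2 + 7921)*(-1/17134) + 7889/((-37*(-32)))) = 1435 - (7923*(-1/17134) + 7889/1184) = 1435 - (-7923/17134 + 7889*(1/1184)) = 1435 - (-7923/17134 + 7889/1184) = 1435 - 1*62894647/10143328 = 1435 - 62894647/10143328 = 14492781033/10143328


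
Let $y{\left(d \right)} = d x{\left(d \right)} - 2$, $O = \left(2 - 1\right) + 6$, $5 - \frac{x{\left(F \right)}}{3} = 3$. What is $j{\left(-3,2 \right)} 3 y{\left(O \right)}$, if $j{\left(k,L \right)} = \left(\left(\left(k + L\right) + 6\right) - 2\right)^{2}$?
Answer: $1080$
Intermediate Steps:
$x{\left(F \right)} = 6$ ($x{\left(F \right)} = 15 - 9 = 6$)
$O = 7$ ($O = 1 + 6 = 7$)
$y{\left(d \right)} = -2 + 6 d$ ($y{\left(d \right)} = d 6 - 2 = 6 d - 2 = -2 + 6 d$)
$j{\left(k,L \right)} = \left(4 + L + k\right)^{2}$ ($j{\left(k,L \right)} = \left(\left(\left(L + k\right) + 6\right) - 2\right)^{2} = \left(\left(6 + L + k\right) - 2\right)^{2} = \left(4 + L + k\right)^{2}$)
$j{\left(-3,2 \right)} 3 y{\left(O \right)} = \left(4 + 2 - 3\right)^{2} \cdot 3 \left(-2 + 6 \cdot 7\right) = 3^{2} \cdot 3 \left(-2 + 42\right) = 9 \cdot 3 \cdot 40 = 9 \cdot 120 = 1080$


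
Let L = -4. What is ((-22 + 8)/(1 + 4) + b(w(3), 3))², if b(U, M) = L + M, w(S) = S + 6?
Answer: 361/25 ≈ 14.440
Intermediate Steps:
w(S) = 6 + S
b(U, M) = -4 + M
((-22 + 8)/(1 + 4) + b(w(3), 3))² = ((-22 + 8)/(1 + 4) + (-4 + 3))² = (-14/5 - 1)² = (-19/5)² = 361/25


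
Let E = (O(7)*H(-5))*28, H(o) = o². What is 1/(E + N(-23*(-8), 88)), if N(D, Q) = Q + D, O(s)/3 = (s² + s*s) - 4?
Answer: 1/197672 ≈ 5.0589e-6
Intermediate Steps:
O(s) = -12 + 6*s² (O(s) = 3*((s² + s*s) - 4) = 3*((s² + s²) - 4) = 3*(2*s² - 4) = 3*(-4 + 2*s²) = -12 + 6*s²)
N(D, Q) = D + Q
E = 197400 (E = ((-12 + 6*7²)*(-5)²)*28 = ((-12 + 6*49)*25)*28 = ((-12 + 294)*25)*28 = (282*25)*28 = 7050*28 = 197400)
1/(E + N(-23*(-8), 88)) = 1/(197400 + (-23*(-8) + 88)) = 1/(197400 + (184 + 88)) = 1/(197400 + 272) = 1/197672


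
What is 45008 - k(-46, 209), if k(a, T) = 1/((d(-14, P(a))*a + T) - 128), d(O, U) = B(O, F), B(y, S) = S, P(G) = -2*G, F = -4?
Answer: 11927119/265 ≈ 45008.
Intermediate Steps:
d(O, U) = -4
k(a, T) = 1/(-128 + T - 4*a) (k(a, T) = 1/((-4*a + T) - 128) = 1/((T - 4*a) - 128) = 1/(-128 + T - 4*a))
45008 - k(-46, 209) = 45008 - 1/(-128 + 209 - 4*(-46)) = 45008 - 1/(-128 + 209 + 184) = 45008 - 1/265 = 11927119/265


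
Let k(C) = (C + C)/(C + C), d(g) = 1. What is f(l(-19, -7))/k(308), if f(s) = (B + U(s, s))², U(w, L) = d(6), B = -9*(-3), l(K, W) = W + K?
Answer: 784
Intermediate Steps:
l(K, W) = K + W
B = 27
U(w, L) = 1
f(s) = 784 (f(s) = (27 + 1)² = 28² = 784)
k(C) = 1 (k(C) = (2*C)/((2*C)) = (2*C)*(1/(2*C)) = 1)
f(l(-19, -7))/k(308) = 784/1 = 784*1 = 784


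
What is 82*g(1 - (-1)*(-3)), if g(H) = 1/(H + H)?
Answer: -41/2 ≈ -20.500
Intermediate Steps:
g(H) = 1/(2*H)
82*g(1 - (-1)*(-3)) = 82*(1/(2*(1 - (-1)*(-3)))) = 82*(1/(2*(1 - 1*3))) = 82*(1/(2*(1 - 3))) = 82*((½)/(-2)) = 82*((½)*(-½)) = 82*(-¼) = -41/2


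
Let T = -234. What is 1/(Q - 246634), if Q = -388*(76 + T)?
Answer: -1/185330 ≈ -5.3958e-6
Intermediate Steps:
Q = 61304 (Q = -388*(76 - 234) = -388*(-158) = 61304)
1/(Q - 246634) = 1/(61304 - 246634) = 1/(-185330) = -1/185330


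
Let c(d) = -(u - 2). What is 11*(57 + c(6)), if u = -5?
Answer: 704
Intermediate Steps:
c(d) = 7 (c(d) = -(-5 - 2) = -1*(-7) = 7)
11*(57 + c(6)) = 11*(57 + 7) = 11*64 = 704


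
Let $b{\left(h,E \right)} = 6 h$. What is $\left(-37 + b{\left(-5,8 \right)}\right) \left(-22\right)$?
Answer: $1474$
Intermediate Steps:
$\left(-37 + b{\left(-5,8 \right)}\right) \left(-22\right) = \left(-37 + 6 \left(-5\right)\right) \left(-22\right) = \left(-37 - 30\right) \left(-22\right) = \left(-67\right) \left(-22\right) = 1474$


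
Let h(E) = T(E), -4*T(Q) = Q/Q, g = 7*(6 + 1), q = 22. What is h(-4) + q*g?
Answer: 4311/4 ≈ 1077.8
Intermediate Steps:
g = 49 (g = 7*7 = 49)
T(Q) = -¼ (T(Q) = -Q/(4*Q) = -¼*1 = -¼)
h(E) = -¼
h(-4) + q*g = -¼ + 22*49 = -¼ + 1078 = 4311/4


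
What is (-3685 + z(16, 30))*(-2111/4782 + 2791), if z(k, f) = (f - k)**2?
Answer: -15519596513/1594 ≈ -9.7363e+6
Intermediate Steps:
(-3685 + z(16, 30))*(-2111/4782 + 2791) = (-3685 + (30 - 1*16)**2)*(-2111/4782 + 2791) = (-3685 + (30 - 16)**2)*(-2111*1/4782 + 2791) = (-3685 + 14**2)*(-2111/4782 + 2791) = (-3685 + 196)*(13344451/4782) = -3489*13344451/4782 = -15519596513/1594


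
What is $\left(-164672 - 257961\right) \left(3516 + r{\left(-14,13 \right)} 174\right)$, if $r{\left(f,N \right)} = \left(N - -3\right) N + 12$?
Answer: $-17664368868$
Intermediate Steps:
$r{\left(f,N \right)} = 12 + N \left(3 + N\right)$ ($r{\left(f,N \right)} = \left(N + 3\right) N + 12 = \left(3 + N\right) N + 12 = N \left(3 + N\right) + 12 = 12 + N \left(3 + N\right)$)
$\left(-164672 - 257961\right) \left(3516 + r{\left(-14,13 \right)} 174\right) = \left(-164672 - 257961\right) \left(3516 + \left(12 + 13^{2} + 3 \cdot 13\right) 174\right) = - 422633 \left(3516 + \left(12 + 169 + 39\right) 174\right) = - 422633 \left(3516 + 220 \cdot 174\right) = - 422633 \left(3516 + 38280\right) = \left(-422633\right) 41796 = -17664368868$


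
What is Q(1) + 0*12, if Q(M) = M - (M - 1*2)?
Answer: 2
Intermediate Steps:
Q(M) = 2 (Q(M) = M - (M - 2) = M - (-2 + M) = M + (2 - M) = 2)
Q(1) + 0*12 = 2 + 0*12 = 2 + 0 = 2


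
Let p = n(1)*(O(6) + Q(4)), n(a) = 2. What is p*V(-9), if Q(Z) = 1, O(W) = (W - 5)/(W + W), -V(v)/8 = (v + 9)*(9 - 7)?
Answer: 0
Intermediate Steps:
V(v) = -144 - 16*v (V(v) = -8*(v + 9)*(9 - 7) = -8*(9 + v)*2 = -8*(18 + 2*v) = -144 - 16*v)
O(W) = (-5 + W)/(2*W) (O(W) = (-5 + W)/((2*W)) = (-5 + W)*(1/(2*W)) = (-5 + W)/(2*W))
p = 13/6 (p = 2*((½)*(-5 + 6)/6 + 1) = 2*((½)*(⅙)*1 + 1) = 2*(1/12 + 1) = 2*(13/12) = 13/6 ≈ 2.1667)
p*V(-9) = 13*(-144 - 16*(-9))/6 = 13*(-144 + 144)/6 = (13/6)*0 = 0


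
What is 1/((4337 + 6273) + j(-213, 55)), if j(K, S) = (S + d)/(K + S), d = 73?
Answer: 79/838126 ≈ 9.4258e-5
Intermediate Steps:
j(K, S) = (73 + S)/(K + S) (j(K, S) = (S + 73)/(K + S) = (73 + S)/(K + S))
1/((4337 + 6273) + j(-213, 55)) = 1/((4337 + 6273) + (73 + 55)/(-213 + 55)) = 1/(10610 + 128/(-158)) = 1/(10610 - 1/158*128) = 1/(10610 - 64/79) = 1/(838126/79) = 79/838126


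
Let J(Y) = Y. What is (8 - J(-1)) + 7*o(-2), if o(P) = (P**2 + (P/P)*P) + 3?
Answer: 44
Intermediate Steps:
o(P) = 3 + P + P**2 (o(P) = (P**2 + 1*P) + 3 = (P**2 + P) + 3 = (P + P**2) + 3 = 3 + P + P**2)
(8 - J(-1)) + 7*o(-2) = (8 - 1*(-1)) + 7*(3 - 2 + (-2)**2) = (8 + 1) + 7*(3 - 2 + 4) = 9 + 7*5 = 9 + 35 = 44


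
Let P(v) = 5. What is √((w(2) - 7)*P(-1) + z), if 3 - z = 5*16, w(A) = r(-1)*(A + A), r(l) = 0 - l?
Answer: 2*I*√23 ≈ 9.5917*I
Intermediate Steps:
r(l) = -l
w(A) = 2*A (w(A) = (-1*(-1))*(A + A) = 1*(2*A) = 2*A)
z = -77 (z = 3 - 5*16 = 3 - 1*80 = 3 - 80 = -77)
√((w(2) - 7)*P(-1) + z) = √((2*2 - 7)*5 - 77) = √((4 - 7)*5 - 77) = √(-3*5 - 77) = √(-15 - 77) = √(-92) = 2*I*√23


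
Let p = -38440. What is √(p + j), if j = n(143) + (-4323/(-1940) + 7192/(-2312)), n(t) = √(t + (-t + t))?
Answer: √(-10452848579805 + 271920100*√143)/16490 ≈ 196.03*I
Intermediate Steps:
n(t) = √t (n(t) = √(t + 0) = √t)
j = -494713/560660 + √143 (j = √143 + (-4323/(-1940) + 7192/(-2312)) = √143 + (-4323*(-1/1940) + 7192*(-1/2312)) = √143 + (4323/1940 - 899/289) = √143 - 494713/560660 = -494713/560660 + √143 ≈ 11.076)
√(p + j) = √(-38440 + (-494713/560660 + √143)) = √(-21552265113/560660 + √143)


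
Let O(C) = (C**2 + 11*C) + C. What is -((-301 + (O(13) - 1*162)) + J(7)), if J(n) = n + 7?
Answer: 124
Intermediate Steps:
J(n) = 7 + n
O(C) = C**2 + 12*C
-((-301 + (O(13) - 1*162)) + J(7)) = -((-301 + (13*(12 + 13) - 1*162)) + (7 + 7)) = -((-301 + (13*25 - 162)) + 14) = -((-301 + (325 - 162)) + 14) = -((-301 + 163) + 14) = -(-138 + 14) = -1*(-124) = 124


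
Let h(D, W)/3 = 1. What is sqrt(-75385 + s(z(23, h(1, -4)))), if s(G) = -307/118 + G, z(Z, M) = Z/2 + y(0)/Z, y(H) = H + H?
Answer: I*sqrt(262384210)/59 ≈ 274.55*I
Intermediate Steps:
h(D, W) = 3 (h(D, W) = 3*1 = 3)
y(H) = 2*H
z(Z, M) = Z/2 (z(Z, M) = Z/2 + (2*0)/Z = Z*(1/2) + 0/Z = Z/2 + 0 = Z/2)
s(G) = -307/118 + G (s(G) = -307*1/118 + G = -307/118 + G)
sqrt(-75385 + s(z(23, h(1, -4)))) = sqrt(-75385 + (-307/118 + (1/2)*23)) = sqrt(-75385 + (-307/118 + 23/2)) = sqrt(-75385 + 525/59) = sqrt(-4447190/59) = I*sqrt(262384210)/59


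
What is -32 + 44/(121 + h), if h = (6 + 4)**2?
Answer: -7028/221 ≈ -31.801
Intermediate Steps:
h = 100 (h = 10**2 = 100)
-32 + 44/(121 + h) = -32 + 44/(121 + 100) = -32 + 44/221 = -7028/221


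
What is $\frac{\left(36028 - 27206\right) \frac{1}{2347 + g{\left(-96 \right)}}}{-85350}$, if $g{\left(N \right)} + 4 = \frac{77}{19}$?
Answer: $- \frac{7619}{173004450} \approx -4.4039 \cdot 10^{-5}$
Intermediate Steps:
$g{\left(N \right)} = \frac{1}{19}$ ($g{\left(N \right)} = -4 + \frac{77}{19} = \frac{1}{19}$)
$\frac{\left(36028 - 27206\right) \frac{1}{2347 + g{\left(-96 \right)}}}{-85350} = \frac{\left(36028 - 27206\right) \frac{1}{2347 + \frac{1}{19}}}{-85350} = \frac{8822}{\frac{44594}{19}} \left(- \frac{1}{85350}\right) = 8822 \cdot \frac{19}{44594} \left(- \frac{1}{85350}\right) = \frac{7619}{2027} \left(- \frac{1}{85350}\right) = - \frac{7619}{173004450}$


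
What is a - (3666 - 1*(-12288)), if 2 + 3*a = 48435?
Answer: 571/3 ≈ 190.33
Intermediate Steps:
a = 48433/3 (a = -⅔ + (⅓)*48435 = -⅔ + 16145 = 48433/3 ≈ 16144.)
a - (3666 - 1*(-12288)) = 48433/3 - (3666 - 1*(-12288)) = 48433/3 - (3666 + 12288) = 48433/3 - 1*15954 = 48433/3 - 15954 = 571/3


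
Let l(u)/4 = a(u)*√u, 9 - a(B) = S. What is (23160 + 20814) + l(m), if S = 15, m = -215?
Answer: 43974 - 24*I*√215 ≈ 43974.0 - 351.91*I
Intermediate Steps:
a(B) = -6 (a(B) = 9 - 1*15 = 9 - 15 = -6)
l(u) = -24*√u (l(u) = 4*(-6*√u) = -24*√u)
(23160 + 20814) + l(m) = (23160 + 20814) - 24*I*√215 = 43974 - 24*I*√215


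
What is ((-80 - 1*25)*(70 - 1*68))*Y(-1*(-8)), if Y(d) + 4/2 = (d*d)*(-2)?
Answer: 27300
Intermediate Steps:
Y(d) = -2 - 2*d² (Y(d) = -2 + (d*d)*(-2) = -2 + d²*(-2) = -2 - 2*d²)
((-80 - 1*25)*(70 - 1*68))*Y(-1*(-8)) = ((-80 - 1*25)*(70 - 1*68))*(-2 - 2*(-1*(-8))²) = ((-80 - 25)*(70 - 68))*(-2 - 2*8²) = (-105*2)*(-2 - 2*64) = -210*(-2 - 128) = -210*(-130) = 27300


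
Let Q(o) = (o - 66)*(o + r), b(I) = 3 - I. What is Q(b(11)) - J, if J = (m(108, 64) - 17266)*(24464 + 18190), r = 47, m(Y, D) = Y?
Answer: 731854446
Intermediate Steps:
J = -731857332 (J = (108 - 17266)*(24464 + 18190) = -17158*42654 = -731857332)
Q(o) = (-66 + o)*(47 + o) (Q(o) = (o - 66)*(o + 47) = (-66 + o)*(47 + o))
Q(b(11)) - J = (-3102 + (3 - 1*11)² - 19*(3 - 1*11)) - 1*(-731857332) = (-3102 + (3 - 11)² - 19*(3 - 11)) + 731857332 = (-3102 + (-8)² - 19*(-8)) + 731857332 = (-3102 + 64 + 152) + 731857332 = -2886 + 731857332 = 731854446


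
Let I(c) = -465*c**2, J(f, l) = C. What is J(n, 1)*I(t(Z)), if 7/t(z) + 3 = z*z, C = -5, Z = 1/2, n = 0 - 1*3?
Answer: 1822800/121 ≈ 15064.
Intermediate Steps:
n = -3 (n = 0 - 3 = -3)
Z = 1/2 ≈ 0.50000
J(f, l) = -5
t(z) = 7/(-3 + z**2) (t(z) = 7/(-3 + z*z) = 7/(-3 + z**2))
J(n, 1)*I(t(Z)) = -(-2325)*(7/(-3 + (1/2)**2))**2 = -(-2325)*(7/(-3 + 1/4))**2 = -(-2325)*(7/(-11/4))**2 = -(-2325)*(7*(-4/11))**2 = -(-2325)*(-28/11)**2 = -(-2325)*784/121 = -5*(-364560/121) = 1822800/121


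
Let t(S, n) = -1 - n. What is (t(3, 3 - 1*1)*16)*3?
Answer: -144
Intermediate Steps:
(t(3, 3 - 1*1)*16)*3 = ((-1 - (3 - 1*1))*16)*3 = ((-1 - (3 - 1))*16)*3 = ((-1 - 1*2)*16)*3 = ((-1 - 2)*16)*3 = -3*16*3 = -48*3 = -144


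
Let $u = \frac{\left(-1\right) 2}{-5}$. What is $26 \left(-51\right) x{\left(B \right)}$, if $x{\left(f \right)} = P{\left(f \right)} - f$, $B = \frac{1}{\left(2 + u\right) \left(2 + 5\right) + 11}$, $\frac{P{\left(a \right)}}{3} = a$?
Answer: $- \frac{13260}{139} \approx -95.396$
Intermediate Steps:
$P{\left(a \right)} = 3 a$
$u = \frac{2}{5}$ ($u = \left(-2\right) \left(- \frac{1}{5}\right) = \frac{2}{5} \approx 0.4$)
$B = \frac{5}{139}$ ($B = \frac{1}{\left(2 + \frac{2}{5}\right) \left(2 + 5\right) + 11} = \frac{1}{\frac{12}{5} \cdot 7 + 11} = \frac{1}{\frac{84}{5} + 11} = \frac{1}{\frac{139}{5}} = \frac{5}{139} \approx 0.035971$)
$x{\left(f \right)} = 2 f$ ($x{\left(f \right)} = 3 f - f = 2 f$)
$26 \left(-51\right) x{\left(B \right)} = 26 \left(-51\right) 2 \cdot \frac{5}{139} = \left(-1326\right) \frac{10}{139} = - \frac{13260}{139}$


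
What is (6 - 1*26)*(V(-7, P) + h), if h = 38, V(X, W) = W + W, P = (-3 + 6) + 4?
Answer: -1040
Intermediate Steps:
P = 7 (P = 3 + 4 = 7)
V(X, W) = 2*W
(6 - 1*26)*(V(-7, P) + h) = (6 - 1*26)*(2*7 + 38) = (6 - 26)*(14 + 38) = -20*52 = -1040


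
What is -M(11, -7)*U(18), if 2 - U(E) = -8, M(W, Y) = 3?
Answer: -30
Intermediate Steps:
U(E) = 10 (U(E) = 2 - 1*(-8) = 2 + 8 = 10)
-M(11, -7)*U(18) = -3*10 = -1*30 = -30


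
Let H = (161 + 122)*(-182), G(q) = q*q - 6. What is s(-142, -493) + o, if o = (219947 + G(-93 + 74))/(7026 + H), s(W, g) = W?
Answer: -3268231/22240 ≈ -146.95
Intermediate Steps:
G(q) = -6 + q² (G(q) = q² - 6 = -6 + q²)
H = -51506 (H = 283*(-182) = -51506)
o = -110151/22240 (o = (219947 + (-6 + (-93 + 74)²))/(7026 - 51506) = (219947 + (-6 + (-19)²))/(-44480) = (219947 + (-6 + 361))*(-1/44480) = (219947 + 355)*(-1/44480) = 220302*(-1/44480) = -110151/22240 ≈ -4.9528)
s(-142, -493) + o = -142 - 110151/22240 = -3268231/22240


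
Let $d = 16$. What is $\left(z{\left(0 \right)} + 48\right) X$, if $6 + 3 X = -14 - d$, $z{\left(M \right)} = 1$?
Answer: $-588$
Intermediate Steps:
$X = -12$ ($X = -2 + \frac{-14 - 16}{3} = -2 + \frac{1}{3} \left(-30\right) = -2 - 10 = -12$)
$\left(z{\left(0 \right)} + 48\right) X = \left(1 + 48\right) \left(-12\right) = 49 \left(-12\right) = -588$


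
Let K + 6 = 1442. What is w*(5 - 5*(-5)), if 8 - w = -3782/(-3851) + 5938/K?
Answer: 119565735/1382509 ≈ 86.485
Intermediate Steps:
K = 1436 (K = -6 + 1442 = 1436)
w = 7971049/2765018 (w = 8 - (-3782/(-3851) + 5938/1436) = 8 - (-3782*(-1/3851) + 5938*(1/1436)) = 8 - (3782/3851 + 2969/718) = 8 - 1*14149095/2765018 = 8 - 14149095/2765018 = 7971049/2765018 ≈ 2.8828)
w*(5 - 5*(-5)) = 7971049*(5 - 5*(-5))/2765018 = 7971049*(5 + 25)/2765018 = (7971049/2765018)*30 = 119565735/1382509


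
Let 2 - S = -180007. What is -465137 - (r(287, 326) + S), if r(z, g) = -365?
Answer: -644781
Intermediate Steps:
S = 180009 (S = 2 - 1*(-180007) = 2 + 180007 = 180009)
-465137 - (r(287, 326) + S) = -465137 - (-365 + 180009) = -465137 - 1*179644 = -465137 - 179644 = -644781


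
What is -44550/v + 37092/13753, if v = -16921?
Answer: 1240329882/232714513 ≈ 5.3298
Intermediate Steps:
-44550/v + 37092/13753 = -44550/(-16921) + 37092/13753 = -44550*(-1/16921) + 37092*(1/13753) = 44550/16921 + 37092/13753 = 1240329882/232714513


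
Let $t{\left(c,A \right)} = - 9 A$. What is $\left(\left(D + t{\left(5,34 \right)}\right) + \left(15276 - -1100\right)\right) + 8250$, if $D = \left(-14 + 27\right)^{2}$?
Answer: $24489$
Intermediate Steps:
$D = 169$ ($D = 13^{2} = 169$)
$\left(\left(D + t{\left(5,34 \right)}\right) + \left(15276 - -1100\right)\right) + 8250 = \left(\left(169 - 306\right) + \left(15276 - -1100\right)\right) + 8250 = \left(\left(169 - 306\right) + \left(15276 + 1100\right)\right) + 8250 = \left(-137 + 16376\right) + 8250 = 16239 + 8250 = 24489$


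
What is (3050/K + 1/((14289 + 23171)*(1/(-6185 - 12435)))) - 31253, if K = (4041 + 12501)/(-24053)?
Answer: -552869329025/15491583 ≈ -35688.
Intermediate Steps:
K = -16542/24053 (K = 16542*(-1/24053) = -16542/24053 ≈ -0.68773)
(3050/K + 1/((14289 + 23171)*(1/(-6185 - 12435)))) - 31253 = (3050/(-16542/24053) + 1/((14289 + 23171)*(1/(-6185 - 12435)))) - 31253 = (3050*(-24053/16542) + 1/(37460*(1/(-18620)))) - 31253 = (-36680825/8271 + 1/(37460*(-1/18620))) - 31253 = (-36680825/8271 + (1/37460)*(-18620)) - 31253 = (-36680825/8271 - 931/1873) - 31253 = -68710885526/15491583 - 31253 = -552869329025/15491583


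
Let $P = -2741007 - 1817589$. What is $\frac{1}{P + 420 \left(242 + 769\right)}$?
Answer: $- \frac{1}{4133976} \approx -2.419 \cdot 10^{-7}$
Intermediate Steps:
$P = -4558596$
$\frac{1}{P + 420 \left(242 + 769\right)} = \frac{1}{-4558596 + 420 \left(242 + 769\right)} = \frac{1}{-4558596 + 420 \cdot 1011} = \frac{1}{-4558596 + 424620} = \frac{1}{-4133976} = - \frac{1}{4133976}$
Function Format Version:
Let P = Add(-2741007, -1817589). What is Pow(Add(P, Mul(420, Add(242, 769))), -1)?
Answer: Rational(-1, 4133976) ≈ -2.4190e-7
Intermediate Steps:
P = -4558596
Pow(Add(P, Mul(420, Add(242, 769))), -1) = Pow(Add(-4558596, Mul(420, Add(242, 769))), -1) = Pow(Add(-4558596, Mul(420, 1011)), -1) = Pow(Add(-4558596, 424620), -1) = Pow(-4133976, -1) = Rational(-1, 4133976)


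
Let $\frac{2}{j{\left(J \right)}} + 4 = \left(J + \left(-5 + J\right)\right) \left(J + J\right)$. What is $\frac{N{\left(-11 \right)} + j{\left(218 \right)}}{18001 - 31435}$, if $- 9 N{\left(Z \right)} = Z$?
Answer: $- \frac{1033525}{11359844136} \approx -9.0981 \cdot 10^{-5}$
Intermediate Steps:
$j{\left(J \right)} = \frac{2}{-4 + 2 J \left(-5 + 2 J\right)}$ ($j{\left(J \right)} = \frac{2}{-4 + \left(J + \left(-5 + J\right)\right) \left(J + J\right)} = \frac{2}{-4 + \left(-5 + 2 J\right) 2 J} = \frac{2}{-4 + 2 J \left(-5 + 2 J\right)}$)
$N{\left(Z \right)} = - \frac{Z}{9}$
$\frac{N{\left(-11 \right)} + j{\left(218 \right)}}{18001 - 31435} = \frac{\left(- \frac{1}{9}\right) \left(-11\right) + \frac{1}{-2 - 1090 + 2 \cdot 218^{2}}}{18001 - 31435} = \frac{\frac{11}{9} + \frac{1}{-2 - 1090 + 2 \cdot 47524}}{-13434} = \left(\frac{11}{9} + \frac{1}{-2 - 1090 + 95048}\right) \left(- \frac{1}{13434}\right) = \left(\frac{11}{9} + \frac{1}{93956}\right) \left(- \frac{1}{13434}\right) = \frac{1033525}{845604} \left(- \frac{1}{13434}\right) = - \frac{1033525}{11359844136}$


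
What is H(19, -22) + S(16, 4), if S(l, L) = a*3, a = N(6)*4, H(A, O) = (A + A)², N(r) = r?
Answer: 1516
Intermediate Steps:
H(A, O) = 4*A² (H(A, O) = (2*A)² = 4*A²)
a = 24 (a = 6*4 = 24)
S(l, L) = 72 (S(l, L) = 24*3 = 72)
H(19, -22) + S(16, 4) = 4*19² + 72 = 4*361 + 72 = 1444 + 72 = 1516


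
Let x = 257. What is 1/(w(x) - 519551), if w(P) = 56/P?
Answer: -257/133524551 ≈ -1.9247e-6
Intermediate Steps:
1/(w(x) - 519551) = 1/(56/257 - 519551) = 1/(-133524551/257) = -257/133524551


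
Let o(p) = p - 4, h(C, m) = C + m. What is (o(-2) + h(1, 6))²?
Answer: 1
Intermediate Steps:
o(p) = -4 + p
(o(-2) + h(1, 6))² = ((-4 - 2) + (1 + 6))² = (-6 + 7)² = 1² = 1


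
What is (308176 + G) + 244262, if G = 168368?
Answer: 720806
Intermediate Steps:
(308176 + G) + 244262 = (308176 + 168368) + 244262 = 476544 + 244262 = 720806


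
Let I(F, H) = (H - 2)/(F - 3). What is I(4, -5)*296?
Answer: -2072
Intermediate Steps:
I(F, H) = (-2 + H)/(-3 + F)
I(4, -5)*296 = ((-2 - 5)/(-3 + 4))*296 = (-7/1)*296 = (1*(-7))*296 = -7*296 = -2072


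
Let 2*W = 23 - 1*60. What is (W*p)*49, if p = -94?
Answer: 85211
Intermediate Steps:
W = -37/2 (W = (23 - 1*60)/2 = (23 - 60)/2 = (½)*(-37) = -37/2 ≈ -18.500)
(W*p)*49 = -37/2*(-94)*49 = 1739*49 = 85211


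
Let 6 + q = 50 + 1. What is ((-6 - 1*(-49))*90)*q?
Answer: 174150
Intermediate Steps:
q = 45 (q = -6 + (50 + 1) = -6 + 51 = 45)
((-6 - 1*(-49))*90)*q = ((-6 - 1*(-49))*90)*45 = ((-6 + 49)*90)*45 = (43*90)*45 = 3870*45 = 174150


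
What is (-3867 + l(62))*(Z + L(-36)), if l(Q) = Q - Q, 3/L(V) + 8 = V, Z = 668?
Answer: -113647263/44 ≈ -2.5829e+6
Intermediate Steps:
L(V) = 3/(-8 + V)
l(Q) = 0
(-3867 + l(62))*(Z + L(-36)) = (-3867 + 0)*(668 + 3/(-8 - 36)) = -3867*(668 + 3/(-44)) = -3867*(668 + 3*(-1/44)) = -3867*(668 - 3/44) = -3867*29389/44 = -113647263/44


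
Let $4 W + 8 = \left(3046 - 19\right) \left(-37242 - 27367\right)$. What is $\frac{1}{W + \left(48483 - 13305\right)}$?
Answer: $- \frac{4}{195430739} \approx -2.0468 \cdot 10^{-8}$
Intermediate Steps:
$W = - \frac{195571451}{4}$ ($W = -2 + \frac{\left(3046 - 19\right) \left(-37242 - 27367\right)}{4} = -2 + \frac{3027 \left(-64609\right)}{4} = -2 + \frac{1}{4} \left(-195571443\right) = -2 - \frac{195571443}{4} = - \frac{195571451}{4} \approx -4.8893 \cdot 10^{7}$)
$\frac{1}{W + \left(48483 - 13305\right)} = \frac{1}{- \frac{195571451}{4} + \left(48483 - 13305\right)} = \frac{1}{- \frac{195571451}{4} + 35178} = \frac{1}{- \frac{195430739}{4}} = - \frac{4}{195430739}$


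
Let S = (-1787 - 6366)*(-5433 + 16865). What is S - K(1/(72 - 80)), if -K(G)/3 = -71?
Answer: -93205309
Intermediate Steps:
S = -93205096 (S = -8153*11432 = -93205096)
K(G) = 213 (K(G) = -3*(-71) = 213)
S - K(1/(72 - 80)) = -93205096 - 1*213 = -93205096 - 213 = -93205309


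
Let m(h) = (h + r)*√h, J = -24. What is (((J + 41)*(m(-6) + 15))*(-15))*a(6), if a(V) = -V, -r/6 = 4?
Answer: 22950 - 45900*I*√6 ≈ 22950.0 - 1.1243e+5*I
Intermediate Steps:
r = -24 (r = -6*4 = -24)
m(h) = √h*(-24 + h) (m(h) = (h - 24)*√h = (-24 + h)*√h = √h*(-24 + h))
(((J + 41)*(m(-6) + 15))*(-15))*a(6) = (((-24 + 41)*(√(-6)*(-24 - 6) + 15))*(-15))*(-1*6) = ((17*((I*√6)*(-30) + 15))*(-15))*(-6) = ((17*(-30*I*√6 + 15))*(-15))*(-6) = ((17*(15 - 30*I*√6))*(-15))*(-6) = ((255 - 510*I*√6)*(-15))*(-6) = (-3825 + 7650*I*√6)*(-6) = 22950 - 45900*I*√6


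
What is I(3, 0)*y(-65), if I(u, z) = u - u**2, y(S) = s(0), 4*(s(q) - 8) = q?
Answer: -48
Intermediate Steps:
s(q) = 8 + q/4
y(S) = 8 (y(S) = 8 + (1/4)*0 = 8 + 0 = 8)
I(3, 0)*y(-65) = (3*(1 - 1*3))*8 = (3*(1 - 3))*8 = (3*(-2))*8 = -6*8 = -48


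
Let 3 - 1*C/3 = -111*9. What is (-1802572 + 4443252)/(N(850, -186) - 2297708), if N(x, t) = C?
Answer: -1320340/1147351 ≈ -1.1508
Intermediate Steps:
C = 3006 (C = 9 - (-333)*9 = 9 - 3*(-999) = 9 + 2997 = 3006)
N(x, t) = 3006
(-1802572 + 4443252)/(N(850, -186) - 2297708) = (-1802572 + 4443252)/(3006 - 2297708) = 2640680/(-2294702) = 2640680*(-1/2294702) = -1320340/1147351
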